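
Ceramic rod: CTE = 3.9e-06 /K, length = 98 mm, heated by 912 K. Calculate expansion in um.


dL = 3.9e-06 * 98 * 912 * 1000 = 348.566 um

348.566


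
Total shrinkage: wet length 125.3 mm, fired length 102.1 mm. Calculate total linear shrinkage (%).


TS = (125.3 - 102.1) / 125.3 * 100 = 18.52%

18.52


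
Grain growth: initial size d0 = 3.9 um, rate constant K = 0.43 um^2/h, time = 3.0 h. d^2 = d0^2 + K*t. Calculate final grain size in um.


d^2 = 3.9^2 + 0.43*3.0 = 16.5
d = sqrt(16.5) = 4.06 um

4.06


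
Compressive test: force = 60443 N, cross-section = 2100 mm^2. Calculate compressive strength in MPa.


CS = 60443 / 2100 = 28.8 MPa

28.8


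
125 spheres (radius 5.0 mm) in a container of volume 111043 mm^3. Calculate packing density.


V_sphere = 4/3*pi*5.0^3 = 523.5988 mm^3
Total V = 125*523.5988 = 65449.85 mm^3
PD = 65449.85 / 111043 = 0.589

0.589


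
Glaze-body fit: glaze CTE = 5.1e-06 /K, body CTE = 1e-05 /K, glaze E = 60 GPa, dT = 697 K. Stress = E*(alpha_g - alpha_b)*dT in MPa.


Stress = 60*1000*(5.1e-06 - 1e-05)*697 = -204.9 MPa

-204.9


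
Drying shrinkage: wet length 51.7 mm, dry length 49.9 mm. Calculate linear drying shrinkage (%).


DS = (51.7 - 49.9) / 51.7 * 100 = 3.48%

3.48


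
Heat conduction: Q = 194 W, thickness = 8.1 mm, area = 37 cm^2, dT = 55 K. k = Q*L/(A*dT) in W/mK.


k = 194*8.1/1000/(37/10000*55) = 7.72 W/mK

7.72


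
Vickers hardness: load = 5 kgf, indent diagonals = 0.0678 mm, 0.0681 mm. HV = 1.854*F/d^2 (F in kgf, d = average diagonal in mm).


d_avg = (0.0678+0.0681)/2 = 0.06795 mm
HV = 1.854*5/0.06795^2 = 2008

2008


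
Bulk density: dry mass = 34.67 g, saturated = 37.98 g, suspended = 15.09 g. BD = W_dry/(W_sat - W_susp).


BD = 34.67 / (37.98 - 15.09) = 34.67 / 22.89 = 1.515 g/cm^3

1.515


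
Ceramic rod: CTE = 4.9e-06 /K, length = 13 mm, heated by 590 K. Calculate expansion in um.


dL = 4.9e-06 * 13 * 590 * 1000 = 37.583 um

37.583


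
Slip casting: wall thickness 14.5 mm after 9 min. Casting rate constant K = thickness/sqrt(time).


K = 14.5 / sqrt(9) = 14.5 / 3.0 = 4.833 mm/min^0.5

4.833


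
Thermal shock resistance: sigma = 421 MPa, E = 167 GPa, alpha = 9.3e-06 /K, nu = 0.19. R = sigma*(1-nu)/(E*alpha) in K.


R = 421*(1-0.19)/(167*1000*9.3e-06) = 220 K

220


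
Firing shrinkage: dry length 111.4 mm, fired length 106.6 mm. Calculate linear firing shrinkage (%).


FS = (111.4 - 106.6) / 111.4 * 100 = 4.31%

4.31


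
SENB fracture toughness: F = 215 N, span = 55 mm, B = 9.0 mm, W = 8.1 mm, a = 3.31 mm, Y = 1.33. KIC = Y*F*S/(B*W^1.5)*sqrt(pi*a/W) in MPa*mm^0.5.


KIC = 1.33*215*55/(9.0*8.1^1.5)*sqrt(pi*3.31/8.1) = 85.89

85.89


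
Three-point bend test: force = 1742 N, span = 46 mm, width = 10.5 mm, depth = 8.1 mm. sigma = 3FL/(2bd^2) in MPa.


sigma = 3*1742*46/(2*10.5*8.1^2) = 174.5 MPa

174.5


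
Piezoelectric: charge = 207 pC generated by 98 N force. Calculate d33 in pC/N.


d33 = 207 / 98 = 2.1 pC/N

2.1


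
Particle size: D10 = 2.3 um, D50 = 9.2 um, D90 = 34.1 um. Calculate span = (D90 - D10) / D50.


Span = (34.1 - 2.3) / 9.2 = 31.8 / 9.2 = 3.457

3.457


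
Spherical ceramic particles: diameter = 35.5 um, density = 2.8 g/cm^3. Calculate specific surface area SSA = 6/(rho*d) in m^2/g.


SSA = 6 / (2.8 * 35.5) = 0.06 m^2/g

0.06


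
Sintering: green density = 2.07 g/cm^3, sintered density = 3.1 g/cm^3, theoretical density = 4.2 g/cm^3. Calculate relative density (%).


Relative = 3.1 / 4.2 * 100 = 73.8%

73.8


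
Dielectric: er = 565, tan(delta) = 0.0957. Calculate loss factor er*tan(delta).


Loss = 565 * 0.0957 = 54.071

54.071


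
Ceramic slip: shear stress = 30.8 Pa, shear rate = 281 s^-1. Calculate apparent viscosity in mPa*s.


eta = tau/gamma * 1000 = 30.8/281 * 1000 = 109.6 mPa*s

109.6


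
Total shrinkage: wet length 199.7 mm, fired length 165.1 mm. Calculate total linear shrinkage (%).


TS = (199.7 - 165.1) / 199.7 * 100 = 17.33%

17.33


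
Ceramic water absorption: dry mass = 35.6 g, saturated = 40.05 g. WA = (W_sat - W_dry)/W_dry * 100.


WA = (40.05 - 35.6) / 35.6 * 100 = 12.5%

12.5


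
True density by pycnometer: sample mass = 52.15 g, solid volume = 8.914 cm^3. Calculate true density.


TD = 52.15 / 8.914 = 5.85 g/cm^3

5.85


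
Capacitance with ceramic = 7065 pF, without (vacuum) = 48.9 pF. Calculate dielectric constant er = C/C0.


er = 7065 / 48.9 = 144.48

144.48


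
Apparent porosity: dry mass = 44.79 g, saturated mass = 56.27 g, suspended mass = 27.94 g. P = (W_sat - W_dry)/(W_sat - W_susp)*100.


P = (56.27 - 44.79) / (56.27 - 27.94) * 100 = 11.48 / 28.33 * 100 = 40.5%

40.5


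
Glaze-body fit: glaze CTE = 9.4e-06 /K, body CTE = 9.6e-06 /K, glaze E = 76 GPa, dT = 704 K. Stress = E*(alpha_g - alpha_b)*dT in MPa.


Stress = 76*1000*(9.4e-06 - 9.6e-06)*704 = -10.7 MPa

-10.7


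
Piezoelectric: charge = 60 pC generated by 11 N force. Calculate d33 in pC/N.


d33 = 60 / 11 = 5.5 pC/N

5.5


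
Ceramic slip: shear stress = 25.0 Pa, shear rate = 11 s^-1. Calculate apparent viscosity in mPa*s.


eta = tau/gamma * 1000 = 25.0/11 * 1000 = 2272.7 mPa*s

2272.7


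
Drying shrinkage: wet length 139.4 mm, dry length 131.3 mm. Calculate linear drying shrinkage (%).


DS = (139.4 - 131.3) / 139.4 * 100 = 5.81%

5.81


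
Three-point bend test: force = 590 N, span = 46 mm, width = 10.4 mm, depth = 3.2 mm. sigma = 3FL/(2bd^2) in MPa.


sigma = 3*590*46/(2*10.4*3.2^2) = 382.3 MPa

382.3


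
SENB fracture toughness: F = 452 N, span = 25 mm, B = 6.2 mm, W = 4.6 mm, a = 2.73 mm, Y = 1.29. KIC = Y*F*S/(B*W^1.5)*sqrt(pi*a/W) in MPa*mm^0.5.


KIC = 1.29*452*25/(6.2*4.6^1.5)*sqrt(pi*2.73/4.6) = 325.4

325.4


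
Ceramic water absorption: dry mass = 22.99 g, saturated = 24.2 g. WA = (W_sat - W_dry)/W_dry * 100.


WA = (24.2 - 22.99) / 22.99 * 100 = 5.26%

5.26


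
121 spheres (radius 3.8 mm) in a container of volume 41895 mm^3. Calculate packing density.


V_sphere = 4/3*pi*3.8^3 = 229.8473 mm^3
Total V = 121*229.8473 = 27811.5233 mm^3
PD = 27811.5233 / 41895 = 0.664

0.664


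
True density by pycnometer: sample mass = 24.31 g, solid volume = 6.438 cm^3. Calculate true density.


TD = 24.31 / 6.438 = 3.776 g/cm^3

3.776


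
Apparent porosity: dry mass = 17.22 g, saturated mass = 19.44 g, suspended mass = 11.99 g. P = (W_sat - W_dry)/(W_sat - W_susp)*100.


P = (19.44 - 17.22) / (19.44 - 11.99) * 100 = 2.22 / 7.45 * 100 = 29.8%

29.8


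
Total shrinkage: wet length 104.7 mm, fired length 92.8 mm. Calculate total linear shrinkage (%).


TS = (104.7 - 92.8) / 104.7 * 100 = 11.37%

11.37


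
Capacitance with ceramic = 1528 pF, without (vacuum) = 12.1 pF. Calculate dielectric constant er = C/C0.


er = 1528 / 12.1 = 126.28

126.28


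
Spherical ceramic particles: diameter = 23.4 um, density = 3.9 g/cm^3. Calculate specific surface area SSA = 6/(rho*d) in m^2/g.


SSA = 6 / (3.9 * 23.4) = 0.066 m^2/g

0.066


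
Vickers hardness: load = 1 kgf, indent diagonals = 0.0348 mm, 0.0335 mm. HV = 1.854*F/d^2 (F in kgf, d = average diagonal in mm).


d_avg = (0.0348+0.0335)/2 = 0.03415 mm
HV = 1.854*1/0.03415^2 = 1590

1590


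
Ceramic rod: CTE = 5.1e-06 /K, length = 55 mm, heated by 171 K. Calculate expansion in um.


dL = 5.1e-06 * 55 * 171 * 1000 = 47.966 um

47.966


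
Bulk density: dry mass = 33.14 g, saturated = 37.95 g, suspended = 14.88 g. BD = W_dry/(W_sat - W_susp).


BD = 33.14 / (37.95 - 14.88) = 33.14 / 23.07 = 1.436 g/cm^3

1.436


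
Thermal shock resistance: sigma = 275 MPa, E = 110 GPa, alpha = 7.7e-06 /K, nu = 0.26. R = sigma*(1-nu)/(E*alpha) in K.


R = 275*(1-0.26)/(110*1000*7.7e-06) = 240 K

240


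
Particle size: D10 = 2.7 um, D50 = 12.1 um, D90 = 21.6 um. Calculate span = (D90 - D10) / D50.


Span = (21.6 - 2.7) / 12.1 = 18.9 / 12.1 = 1.562

1.562


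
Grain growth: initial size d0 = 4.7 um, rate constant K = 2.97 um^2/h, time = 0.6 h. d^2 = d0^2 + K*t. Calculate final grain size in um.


d^2 = 4.7^2 + 2.97*0.6 = 23.872
d = sqrt(23.872) = 4.89 um

4.89


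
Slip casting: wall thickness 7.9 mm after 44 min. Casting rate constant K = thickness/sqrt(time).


K = 7.9 / sqrt(44) = 7.9 / 6.6332 = 1.191 mm/min^0.5

1.191


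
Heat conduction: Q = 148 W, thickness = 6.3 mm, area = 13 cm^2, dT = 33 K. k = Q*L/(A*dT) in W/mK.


k = 148*6.3/1000/(13/10000*33) = 21.73 W/mK

21.73


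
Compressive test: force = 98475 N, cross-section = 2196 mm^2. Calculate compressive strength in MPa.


CS = 98475 / 2196 = 44.8 MPa

44.8


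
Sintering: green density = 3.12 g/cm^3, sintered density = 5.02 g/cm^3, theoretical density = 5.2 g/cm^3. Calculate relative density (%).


Relative = 5.02 / 5.2 * 100 = 96.5%

96.5


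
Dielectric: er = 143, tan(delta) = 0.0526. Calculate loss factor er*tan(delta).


Loss = 143 * 0.0526 = 7.522

7.522


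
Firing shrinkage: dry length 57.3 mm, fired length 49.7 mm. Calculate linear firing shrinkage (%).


FS = (57.3 - 49.7) / 57.3 * 100 = 13.26%

13.26


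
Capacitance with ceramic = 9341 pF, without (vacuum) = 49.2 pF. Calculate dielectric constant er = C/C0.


er = 9341 / 49.2 = 189.86

189.86


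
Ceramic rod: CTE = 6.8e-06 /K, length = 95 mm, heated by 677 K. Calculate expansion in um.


dL = 6.8e-06 * 95 * 677 * 1000 = 437.342 um

437.342


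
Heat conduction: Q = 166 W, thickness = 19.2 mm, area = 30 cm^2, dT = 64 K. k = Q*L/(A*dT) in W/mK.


k = 166*19.2/1000/(30/10000*64) = 16.6 W/mK

16.6


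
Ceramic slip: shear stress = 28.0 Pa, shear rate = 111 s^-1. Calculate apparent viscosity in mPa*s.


eta = tau/gamma * 1000 = 28.0/111 * 1000 = 252.3 mPa*s

252.3


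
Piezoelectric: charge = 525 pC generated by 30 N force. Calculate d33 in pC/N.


d33 = 525 / 30 = 17.5 pC/N

17.5


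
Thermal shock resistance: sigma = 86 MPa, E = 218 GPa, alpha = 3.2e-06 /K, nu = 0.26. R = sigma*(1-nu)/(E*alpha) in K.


R = 86*(1-0.26)/(218*1000*3.2e-06) = 91 K

91


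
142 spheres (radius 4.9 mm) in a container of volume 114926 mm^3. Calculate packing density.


V_sphere = 4/3*pi*4.9^3 = 492.807 mm^3
Total V = 142*492.807 = 69978.594 mm^3
PD = 69978.594 / 114926 = 0.609

0.609


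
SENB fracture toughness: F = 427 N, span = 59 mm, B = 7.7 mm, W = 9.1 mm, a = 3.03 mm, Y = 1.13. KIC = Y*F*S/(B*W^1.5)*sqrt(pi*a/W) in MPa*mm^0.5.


KIC = 1.13*427*59/(7.7*9.1^1.5)*sqrt(pi*3.03/9.1) = 137.75

137.75


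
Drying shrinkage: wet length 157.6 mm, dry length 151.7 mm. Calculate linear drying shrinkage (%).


DS = (157.6 - 151.7) / 157.6 * 100 = 3.74%

3.74


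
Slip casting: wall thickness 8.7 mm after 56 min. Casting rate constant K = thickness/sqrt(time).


K = 8.7 / sqrt(56) = 8.7 / 7.4833 = 1.163 mm/min^0.5

1.163


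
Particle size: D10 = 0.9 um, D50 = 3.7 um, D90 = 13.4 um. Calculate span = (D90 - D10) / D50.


Span = (13.4 - 0.9) / 3.7 = 12.5 / 3.7 = 3.378

3.378


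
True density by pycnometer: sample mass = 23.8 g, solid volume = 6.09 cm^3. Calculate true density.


TD = 23.8 / 6.09 = 3.908 g/cm^3

3.908


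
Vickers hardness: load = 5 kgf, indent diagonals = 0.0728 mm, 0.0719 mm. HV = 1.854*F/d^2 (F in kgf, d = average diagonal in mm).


d_avg = (0.0728+0.0719)/2 = 0.07235 mm
HV = 1.854*5/0.07235^2 = 1771

1771


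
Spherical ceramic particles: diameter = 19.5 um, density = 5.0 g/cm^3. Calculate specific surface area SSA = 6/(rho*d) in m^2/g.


SSA = 6 / (5.0 * 19.5) = 0.062 m^2/g

0.062


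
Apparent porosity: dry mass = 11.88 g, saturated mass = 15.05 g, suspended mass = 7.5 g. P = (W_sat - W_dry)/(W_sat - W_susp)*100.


P = (15.05 - 11.88) / (15.05 - 7.5) * 100 = 3.17 / 7.55 * 100 = 42.0%

42.0


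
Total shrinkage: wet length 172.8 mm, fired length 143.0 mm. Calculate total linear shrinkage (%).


TS = (172.8 - 143.0) / 172.8 * 100 = 17.25%

17.25


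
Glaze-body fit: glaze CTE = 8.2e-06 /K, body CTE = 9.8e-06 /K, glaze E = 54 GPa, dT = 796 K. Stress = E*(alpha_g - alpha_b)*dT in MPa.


Stress = 54*1000*(8.2e-06 - 9.8e-06)*796 = -68.8 MPa

-68.8


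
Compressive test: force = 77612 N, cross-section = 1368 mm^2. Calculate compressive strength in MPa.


CS = 77612 / 1368 = 56.7 MPa

56.7


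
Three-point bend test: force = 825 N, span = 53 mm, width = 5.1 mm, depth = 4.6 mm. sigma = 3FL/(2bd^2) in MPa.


sigma = 3*825*53/(2*5.1*4.6^2) = 607.8 MPa

607.8


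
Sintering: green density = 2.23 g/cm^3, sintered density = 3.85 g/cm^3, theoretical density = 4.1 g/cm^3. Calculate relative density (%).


Relative = 3.85 / 4.1 * 100 = 93.9%

93.9


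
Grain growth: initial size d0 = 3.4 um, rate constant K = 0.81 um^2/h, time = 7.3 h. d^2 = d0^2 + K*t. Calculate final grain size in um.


d^2 = 3.4^2 + 0.81*7.3 = 17.473
d = sqrt(17.473) = 4.18 um

4.18


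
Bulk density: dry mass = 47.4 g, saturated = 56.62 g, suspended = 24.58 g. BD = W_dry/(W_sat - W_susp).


BD = 47.4 / (56.62 - 24.58) = 47.4 / 32.04 = 1.479 g/cm^3

1.479


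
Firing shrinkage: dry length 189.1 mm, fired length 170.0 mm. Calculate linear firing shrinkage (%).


FS = (189.1 - 170.0) / 189.1 * 100 = 10.1%

10.1


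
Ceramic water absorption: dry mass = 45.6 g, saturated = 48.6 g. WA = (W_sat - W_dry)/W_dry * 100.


WA = (48.6 - 45.6) / 45.6 * 100 = 6.58%

6.58


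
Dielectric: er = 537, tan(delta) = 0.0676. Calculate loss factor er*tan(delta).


Loss = 537 * 0.0676 = 36.301

36.301


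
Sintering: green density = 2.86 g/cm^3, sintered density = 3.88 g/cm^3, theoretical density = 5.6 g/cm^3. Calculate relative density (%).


Relative = 3.88 / 5.6 * 100 = 69.3%

69.3


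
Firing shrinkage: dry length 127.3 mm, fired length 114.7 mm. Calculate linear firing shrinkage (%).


FS = (127.3 - 114.7) / 127.3 * 100 = 9.9%

9.9


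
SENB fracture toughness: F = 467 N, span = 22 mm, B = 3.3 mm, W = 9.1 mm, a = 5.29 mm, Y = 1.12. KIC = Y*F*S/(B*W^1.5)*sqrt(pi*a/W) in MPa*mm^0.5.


KIC = 1.12*467*22/(3.3*9.1^1.5)*sqrt(pi*5.29/9.1) = 171.66

171.66


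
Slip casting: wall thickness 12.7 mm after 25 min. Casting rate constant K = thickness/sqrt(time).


K = 12.7 / sqrt(25) = 12.7 / 5.0 = 2.54 mm/min^0.5

2.54


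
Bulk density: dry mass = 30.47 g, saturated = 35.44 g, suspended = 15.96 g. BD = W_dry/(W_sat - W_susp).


BD = 30.47 / (35.44 - 15.96) = 30.47 / 19.48 = 1.564 g/cm^3

1.564


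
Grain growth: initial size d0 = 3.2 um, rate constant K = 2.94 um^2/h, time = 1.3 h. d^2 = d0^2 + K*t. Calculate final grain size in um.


d^2 = 3.2^2 + 2.94*1.3 = 14.062
d = sqrt(14.062) = 3.75 um

3.75


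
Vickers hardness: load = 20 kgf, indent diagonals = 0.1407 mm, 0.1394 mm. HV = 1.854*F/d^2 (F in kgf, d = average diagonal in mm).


d_avg = (0.1407+0.1394)/2 = 0.14005 mm
HV = 1.854*20/0.14005^2 = 1890

1890


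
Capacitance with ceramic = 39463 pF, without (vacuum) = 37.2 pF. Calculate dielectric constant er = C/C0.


er = 39463 / 37.2 = 1060.83

1060.83


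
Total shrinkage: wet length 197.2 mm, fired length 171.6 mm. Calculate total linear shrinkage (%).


TS = (197.2 - 171.6) / 197.2 * 100 = 12.98%

12.98


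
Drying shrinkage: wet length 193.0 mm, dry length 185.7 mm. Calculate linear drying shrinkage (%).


DS = (193.0 - 185.7) / 193.0 * 100 = 3.78%

3.78


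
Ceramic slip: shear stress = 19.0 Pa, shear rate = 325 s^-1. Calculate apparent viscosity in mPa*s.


eta = tau/gamma * 1000 = 19.0/325 * 1000 = 58.5 mPa*s

58.5


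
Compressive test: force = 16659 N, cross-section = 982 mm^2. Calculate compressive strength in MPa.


CS = 16659 / 982 = 17.0 MPa

17.0


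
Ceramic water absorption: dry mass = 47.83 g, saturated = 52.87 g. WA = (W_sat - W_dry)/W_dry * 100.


WA = (52.87 - 47.83) / 47.83 * 100 = 10.54%

10.54


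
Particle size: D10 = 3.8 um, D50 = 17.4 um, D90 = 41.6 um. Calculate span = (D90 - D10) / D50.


Span = (41.6 - 3.8) / 17.4 = 37.8 / 17.4 = 2.172

2.172


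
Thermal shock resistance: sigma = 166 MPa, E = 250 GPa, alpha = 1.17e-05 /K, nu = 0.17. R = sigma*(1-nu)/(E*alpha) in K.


R = 166*(1-0.17)/(250*1000*1.17e-05) = 47 K

47


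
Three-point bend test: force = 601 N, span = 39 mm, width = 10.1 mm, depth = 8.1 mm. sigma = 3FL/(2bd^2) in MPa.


sigma = 3*601*39/(2*10.1*8.1^2) = 53.1 MPa

53.1


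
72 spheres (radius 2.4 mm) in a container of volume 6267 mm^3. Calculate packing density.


V_sphere = 4/3*pi*2.4^3 = 57.9058 mm^3
Total V = 72*57.9058 = 4169.2176 mm^3
PD = 4169.2176 / 6267 = 0.665

0.665


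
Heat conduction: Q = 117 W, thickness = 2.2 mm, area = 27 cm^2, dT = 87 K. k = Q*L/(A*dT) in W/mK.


k = 117*2.2/1000/(27/10000*87) = 1.1 W/mK

1.1


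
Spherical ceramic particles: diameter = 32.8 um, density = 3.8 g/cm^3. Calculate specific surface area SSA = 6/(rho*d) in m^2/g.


SSA = 6 / (3.8 * 32.8) = 0.048 m^2/g

0.048


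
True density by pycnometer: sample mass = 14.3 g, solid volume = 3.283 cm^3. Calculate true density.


TD = 14.3 / 3.283 = 4.356 g/cm^3

4.356


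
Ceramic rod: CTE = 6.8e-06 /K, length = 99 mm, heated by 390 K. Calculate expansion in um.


dL = 6.8e-06 * 99 * 390 * 1000 = 262.548 um

262.548


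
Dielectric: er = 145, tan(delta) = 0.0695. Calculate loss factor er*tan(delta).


Loss = 145 * 0.0695 = 10.078

10.078


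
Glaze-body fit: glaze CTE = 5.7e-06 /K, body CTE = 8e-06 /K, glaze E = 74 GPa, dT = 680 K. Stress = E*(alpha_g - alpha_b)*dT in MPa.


Stress = 74*1000*(5.7e-06 - 8e-06)*680 = -115.7 MPa

-115.7


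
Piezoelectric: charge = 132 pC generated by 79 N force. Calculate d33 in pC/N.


d33 = 132 / 79 = 1.7 pC/N

1.7


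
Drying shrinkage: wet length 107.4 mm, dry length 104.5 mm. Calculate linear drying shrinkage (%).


DS = (107.4 - 104.5) / 107.4 * 100 = 2.7%

2.7


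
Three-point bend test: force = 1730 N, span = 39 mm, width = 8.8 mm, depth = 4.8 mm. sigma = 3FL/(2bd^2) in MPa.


sigma = 3*1730*39/(2*8.8*4.8^2) = 499.2 MPa

499.2


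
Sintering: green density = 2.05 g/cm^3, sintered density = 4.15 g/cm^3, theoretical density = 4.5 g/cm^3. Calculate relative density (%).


Relative = 4.15 / 4.5 * 100 = 92.2%

92.2


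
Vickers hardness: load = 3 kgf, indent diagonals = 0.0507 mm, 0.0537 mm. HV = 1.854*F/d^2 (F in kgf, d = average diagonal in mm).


d_avg = (0.0507+0.0537)/2 = 0.0522 mm
HV = 1.854*3/0.0522^2 = 2041

2041


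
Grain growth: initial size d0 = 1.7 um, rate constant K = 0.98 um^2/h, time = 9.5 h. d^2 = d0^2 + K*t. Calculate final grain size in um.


d^2 = 1.7^2 + 0.98*9.5 = 12.2
d = sqrt(12.2) = 3.49 um

3.49


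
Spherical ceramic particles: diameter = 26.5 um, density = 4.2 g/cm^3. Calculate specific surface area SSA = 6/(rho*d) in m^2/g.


SSA = 6 / (4.2 * 26.5) = 0.054 m^2/g

0.054


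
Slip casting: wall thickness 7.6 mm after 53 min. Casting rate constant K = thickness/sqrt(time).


K = 7.6 / sqrt(53) = 7.6 / 7.2801 = 1.044 mm/min^0.5

1.044


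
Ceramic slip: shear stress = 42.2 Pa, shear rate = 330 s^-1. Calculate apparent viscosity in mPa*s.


eta = tau/gamma * 1000 = 42.2/330 * 1000 = 127.9 mPa*s

127.9


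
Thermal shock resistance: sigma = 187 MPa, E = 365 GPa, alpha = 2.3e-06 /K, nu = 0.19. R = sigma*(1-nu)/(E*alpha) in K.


R = 187*(1-0.19)/(365*1000*2.3e-06) = 180 K

180


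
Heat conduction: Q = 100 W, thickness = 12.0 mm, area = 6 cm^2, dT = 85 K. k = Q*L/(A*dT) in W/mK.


k = 100*12.0/1000/(6/10000*85) = 23.53 W/mK

23.53


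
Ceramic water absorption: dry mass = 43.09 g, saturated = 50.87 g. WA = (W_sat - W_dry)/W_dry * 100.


WA = (50.87 - 43.09) / 43.09 * 100 = 18.06%

18.06


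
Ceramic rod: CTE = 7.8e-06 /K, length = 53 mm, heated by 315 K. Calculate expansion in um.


dL = 7.8e-06 * 53 * 315 * 1000 = 130.221 um

130.221


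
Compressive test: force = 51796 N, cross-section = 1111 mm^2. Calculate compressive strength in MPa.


CS = 51796 / 1111 = 46.6 MPa

46.6


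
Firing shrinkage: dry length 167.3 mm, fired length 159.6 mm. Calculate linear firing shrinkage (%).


FS = (167.3 - 159.6) / 167.3 * 100 = 4.6%

4.6


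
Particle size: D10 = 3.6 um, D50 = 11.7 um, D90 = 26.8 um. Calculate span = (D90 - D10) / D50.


Span = (26.8 - 3.6) / 11.7 = 23.2 / 11.7 = 1.983

1.983


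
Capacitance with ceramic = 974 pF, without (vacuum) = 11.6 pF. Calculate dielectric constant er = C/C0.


er = 974 / 11.6 = 83.97

83.97


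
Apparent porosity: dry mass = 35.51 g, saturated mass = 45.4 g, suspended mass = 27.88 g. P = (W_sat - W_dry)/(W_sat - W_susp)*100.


P = (45.4 - 35.51) / (45.4 - 27.88) * 100 = 9.89 / 17.52 * 100 = 56.4%

56.4


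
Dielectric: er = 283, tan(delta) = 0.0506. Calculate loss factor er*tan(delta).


Loss = 283 * 0.0506 = 14.32

14.32


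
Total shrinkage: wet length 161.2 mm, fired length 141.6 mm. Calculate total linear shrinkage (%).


TS = (161.2 - 141.6) / 161.2 * 100 = 12.16%

12.16


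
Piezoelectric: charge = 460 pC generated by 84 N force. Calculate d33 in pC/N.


d33 = 460 / 84 = 5.5 pC/N

5.5


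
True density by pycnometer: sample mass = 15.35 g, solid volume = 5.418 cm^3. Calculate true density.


TD = 15.35 / 5.418 = 2.833 g/cm^3

2.833


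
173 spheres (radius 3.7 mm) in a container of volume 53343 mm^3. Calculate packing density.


V_sphere = 4/3*pi*3.7^3 = 212.1748 mm^3
Total V = 173*212.1748 = 36706.2404 mm^3
PD = 36706.2404 / 53343 = 0.688

0.688


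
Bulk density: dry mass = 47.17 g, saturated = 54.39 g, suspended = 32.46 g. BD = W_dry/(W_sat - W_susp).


BD = 47.17 / (54.39 - 32.46) = 47.17 / 21.93 = 2.151 g/cm^3

2.151


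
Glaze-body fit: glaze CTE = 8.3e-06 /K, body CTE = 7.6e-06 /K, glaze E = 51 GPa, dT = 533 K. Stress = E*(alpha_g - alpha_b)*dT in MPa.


Stress = 51*1000*(8.3e-06 - 7.6e-06)*533 = 19.0 MPa

19.0


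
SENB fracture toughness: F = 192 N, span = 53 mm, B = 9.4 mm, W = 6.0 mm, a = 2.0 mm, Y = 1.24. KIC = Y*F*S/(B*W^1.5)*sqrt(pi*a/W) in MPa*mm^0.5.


KIC = 1.24*192*53/(9.4*6.0^1.5)*sqrt(pi*2.0/6.0) = 93.47

93.47


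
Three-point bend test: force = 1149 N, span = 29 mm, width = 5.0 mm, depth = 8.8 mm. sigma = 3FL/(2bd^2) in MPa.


sigma = 3*1149*29/(2*5.0*8.8^2) = 129.1 MPa

129.1


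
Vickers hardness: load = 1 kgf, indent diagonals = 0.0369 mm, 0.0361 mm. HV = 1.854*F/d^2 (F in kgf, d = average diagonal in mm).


d_avg = (0.0369+0.0361)/2 = 0.0365 mm
HV = 1.854*1/0.0365^2 = 1392

1392


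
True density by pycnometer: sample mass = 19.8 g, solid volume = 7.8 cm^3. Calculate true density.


TD = 19.8 / 7.8 = 2.538 g/cm^3

2.538


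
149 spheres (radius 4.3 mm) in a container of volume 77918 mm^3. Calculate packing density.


V_sphere = 4/3*pi*4.3^3 = 333.0381 mm^3
Total V = 149*333.0381 = 49622.6769 mm^3
PD = 49622.6769 / 77918 = 0.637

0.637


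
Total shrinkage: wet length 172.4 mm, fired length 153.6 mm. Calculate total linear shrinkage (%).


TS = (172.4 - 153.6) / 172.4 * 100 = 10.9%

10.9


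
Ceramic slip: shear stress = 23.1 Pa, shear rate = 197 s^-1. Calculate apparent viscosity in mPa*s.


eta = tau/gamma * 1000 = 23.1/197 * 1000 = 117.3 mPa*s

117.3


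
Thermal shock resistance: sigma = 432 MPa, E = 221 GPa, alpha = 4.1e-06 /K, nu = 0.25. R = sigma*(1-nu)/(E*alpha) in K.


R = 432*(1-0.25)/(221*1000*4.1e-06) = 358 K

358


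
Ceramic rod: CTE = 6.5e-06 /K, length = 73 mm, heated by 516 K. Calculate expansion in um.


dL = 6.5e-06 * 73 * 516 * 1000 = 244.842 um

244.842


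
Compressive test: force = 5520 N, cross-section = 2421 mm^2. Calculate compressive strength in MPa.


CS = 5520 / 2421 = 2.3 MPa

2.3


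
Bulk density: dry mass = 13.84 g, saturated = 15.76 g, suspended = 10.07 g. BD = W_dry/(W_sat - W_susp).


BD = 13.84 / (15.76 - 10.07) = 13.84 / 5.69 = 2.432 g/cm^3

2.432


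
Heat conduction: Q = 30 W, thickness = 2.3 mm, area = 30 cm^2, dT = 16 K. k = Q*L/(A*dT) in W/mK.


k = 30*2.3/1000/(30/10000*16) = 1.44 W/mK

1.44


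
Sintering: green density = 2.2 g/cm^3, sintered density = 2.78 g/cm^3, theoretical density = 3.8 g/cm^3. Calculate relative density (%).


Relative = 2.78 / 3.8 * 100 = 73.2%

73.2


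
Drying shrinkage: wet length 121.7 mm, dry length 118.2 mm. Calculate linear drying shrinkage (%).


DS = (121.7 - 118.2) / 121.7 * 100 = 2.88%

2.88


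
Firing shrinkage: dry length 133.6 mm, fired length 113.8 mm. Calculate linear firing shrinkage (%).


FS = (133.6 - 113.8) / 133.6 * 100 = 14.82%

14.82


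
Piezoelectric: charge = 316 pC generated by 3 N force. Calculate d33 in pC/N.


d33 = 316 / 3 = 105.3 pC/N

105.3


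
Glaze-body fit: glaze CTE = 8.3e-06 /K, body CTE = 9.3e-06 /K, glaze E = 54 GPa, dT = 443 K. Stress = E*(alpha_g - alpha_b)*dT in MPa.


Stress = 54*1000*(8.3e-06 - 9.3e-06)*443 = -23.9 MPa

-23.9


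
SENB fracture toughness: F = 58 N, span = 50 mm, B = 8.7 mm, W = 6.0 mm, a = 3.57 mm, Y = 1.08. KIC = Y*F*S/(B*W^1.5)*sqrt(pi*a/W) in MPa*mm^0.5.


KIC = 1.08*58*50/(8.7*6.0^1.5)*sqrt(pi*3.57/6.0) = 33.49

33.49


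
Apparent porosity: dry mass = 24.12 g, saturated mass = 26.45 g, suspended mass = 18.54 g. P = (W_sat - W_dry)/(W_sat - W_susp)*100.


P = (26.45 - 24.12) / (26.45 - 18.54) * 100 = 2.33 / 7.91 * 100 = 29.5%

29.5


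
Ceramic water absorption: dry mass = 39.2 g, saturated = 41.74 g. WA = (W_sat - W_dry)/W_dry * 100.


WA = (41.74 - 39.2) / 39.2 * 100 = 6.48%

6.48


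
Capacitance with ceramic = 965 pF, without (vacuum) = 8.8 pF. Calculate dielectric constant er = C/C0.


er = 965 / 8.8 = 109.66

109.66


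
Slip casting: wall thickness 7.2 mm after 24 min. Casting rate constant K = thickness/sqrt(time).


K = 7.2 / sqrt(24) = 7.2 / 4.899 = 1.47 mm/min^0.5

1.47


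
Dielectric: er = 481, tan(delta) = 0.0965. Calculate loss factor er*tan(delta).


Loss = 481 * 0.0965 = 46.417

46.417


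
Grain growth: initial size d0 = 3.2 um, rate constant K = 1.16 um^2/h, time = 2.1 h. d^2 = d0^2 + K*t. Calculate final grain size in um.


d^2 = 3.2^2 + 1.16*2.1 = 12.676
d = sqrt(12.676) = 3.56 um

3.56


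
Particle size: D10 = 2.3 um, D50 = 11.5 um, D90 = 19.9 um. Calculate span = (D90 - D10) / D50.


Span = (19.9 - 2.3) / 11.5 = 17.6 / 11.5 = 1.53

1.53


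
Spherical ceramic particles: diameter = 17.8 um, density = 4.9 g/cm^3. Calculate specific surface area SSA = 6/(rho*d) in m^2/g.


SSA = 6 / (4.9 * 17.8) = 0.069 m^2/g

0.069


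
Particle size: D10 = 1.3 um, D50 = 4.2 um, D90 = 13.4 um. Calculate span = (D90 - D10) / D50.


Span = (13.4 - 1.3) / 4.2 = 12.1 / 4.2 = 2.881

2.881


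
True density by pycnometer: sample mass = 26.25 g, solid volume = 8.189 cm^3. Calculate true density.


TD = 26.25 / 8.189 = 3.206 g/cm^3

3.206


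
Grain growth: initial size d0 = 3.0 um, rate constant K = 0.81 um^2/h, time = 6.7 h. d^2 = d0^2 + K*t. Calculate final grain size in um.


d^2 = 3.0^2 + 0.81*6.7 = 14.427
d = sqrt(14.427) = 3.8 um

3.8


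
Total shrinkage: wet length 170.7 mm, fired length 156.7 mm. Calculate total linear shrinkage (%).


TS = (170.7 - 156.7) / 170.7 * 100 = 8.2%

8.2


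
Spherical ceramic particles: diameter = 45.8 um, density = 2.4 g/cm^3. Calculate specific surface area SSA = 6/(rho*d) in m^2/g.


SSA = 6 / (2.4 * 45.8) = 0.055 m^2/g

0.055


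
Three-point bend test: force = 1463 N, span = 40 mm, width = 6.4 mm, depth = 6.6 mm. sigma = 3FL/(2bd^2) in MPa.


sigma = 3*1463*40/(2*6.4*6.6^2) = 314.9 MPa

314.9


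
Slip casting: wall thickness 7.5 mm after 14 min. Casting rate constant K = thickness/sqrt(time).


K = 7.5 / sqrt(14) = 7.5 / 3.7417 = 2.004 mm/min^0.5

2.004


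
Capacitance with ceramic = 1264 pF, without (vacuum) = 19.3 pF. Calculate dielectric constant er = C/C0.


er = 1264 / 19.3 = 65.49

65.49


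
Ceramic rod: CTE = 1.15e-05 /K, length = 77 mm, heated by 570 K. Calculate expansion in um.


dL = 1.15e-05 * 77 * 570 * 1000 = 504.735 um

504.735


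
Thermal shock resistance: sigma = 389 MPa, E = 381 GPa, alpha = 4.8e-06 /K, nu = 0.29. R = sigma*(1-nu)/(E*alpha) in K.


R = 389*(1-0.29)/(381*1000*4.8e-06) = 151 K

151


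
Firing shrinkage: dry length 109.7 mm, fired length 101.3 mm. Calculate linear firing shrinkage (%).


FS = (109.7 - 101.3) / 109.7 * 100 = 7.66%

7.66


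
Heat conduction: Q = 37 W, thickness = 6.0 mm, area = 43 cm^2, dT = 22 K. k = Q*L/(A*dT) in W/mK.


k = 37*6.0/1000/(43/10000*22) = 2.35 W/mK

2.35


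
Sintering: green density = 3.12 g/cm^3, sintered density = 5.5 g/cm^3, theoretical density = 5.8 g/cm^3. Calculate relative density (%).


Relative = 5.5 / 5.8 * 100 = 94.8%

94.8


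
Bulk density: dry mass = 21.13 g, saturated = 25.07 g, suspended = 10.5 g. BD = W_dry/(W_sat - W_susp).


BD = 21.13 / (25.07 - 10.5) = 21.13 / 14.57 = 1.45 g/cm^3

1.45


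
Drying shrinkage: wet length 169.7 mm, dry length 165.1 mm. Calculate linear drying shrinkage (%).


DS = (169.7 - 165.1) / 169.7 * 100 = 2.71%

2.71


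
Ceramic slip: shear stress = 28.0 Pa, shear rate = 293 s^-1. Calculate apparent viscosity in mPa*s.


eta = tau/gamma * 1000 = 28.0/293 * 1000 = 95.6 mPa*s

95.6


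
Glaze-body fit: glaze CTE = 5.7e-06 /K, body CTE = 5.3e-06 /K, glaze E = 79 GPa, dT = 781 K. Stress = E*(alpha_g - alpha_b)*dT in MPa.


Stress = 79*1000*(5.7e-06 - 5.3e-06)*781 = 24.7 MPa

24.7


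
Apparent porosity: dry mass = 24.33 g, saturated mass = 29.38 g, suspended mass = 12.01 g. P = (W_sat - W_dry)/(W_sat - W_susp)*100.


P = (29.38 - 24.33) / (29.38 - 12.01) * 100 = 5.05 / 17.37 * 100 = 29.1%

29.1


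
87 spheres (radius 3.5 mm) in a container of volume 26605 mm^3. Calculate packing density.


V_sphere = 4/3*pi*3.5^3 = 179.5944 mm^3
Total V = 87*179.5944 = 15624.7128 mm^3
PD = 15624.7128 / 26605 = 0.587

0.587


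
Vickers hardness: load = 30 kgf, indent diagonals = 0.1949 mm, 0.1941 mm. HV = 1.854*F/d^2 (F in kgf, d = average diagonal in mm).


d_avg = (0.1949+0.1941)/2 = 0.1945 mm
HV = 1.854*30/0.1945^2 = 1470

1470


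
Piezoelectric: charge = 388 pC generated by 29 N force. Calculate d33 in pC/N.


d33 = 388 / 29 = 13.4 pC/N

13.4


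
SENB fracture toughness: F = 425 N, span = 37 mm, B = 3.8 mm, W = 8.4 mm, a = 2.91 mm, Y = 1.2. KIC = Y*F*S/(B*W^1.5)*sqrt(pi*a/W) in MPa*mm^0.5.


KIC = 1.2*425*37/(3.8*8.4^1.5)*sqrt(pi*2.91/8.4) = 212.79

212.79


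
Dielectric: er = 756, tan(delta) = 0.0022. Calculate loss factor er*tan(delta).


Loss = 756 * 0.0022 = 1.663

1.663


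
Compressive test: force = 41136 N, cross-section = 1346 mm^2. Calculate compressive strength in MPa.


CS = 41136 / 1346 = 30.6 MPa

30.6


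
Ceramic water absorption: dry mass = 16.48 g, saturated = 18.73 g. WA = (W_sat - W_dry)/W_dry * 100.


WA = (18.73 - 16.48) / 16.48 * 100 = 13.65%

13.65


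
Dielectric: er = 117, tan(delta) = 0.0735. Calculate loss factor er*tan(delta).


Loss = 117 * 0.0735 = 8.6

8.6


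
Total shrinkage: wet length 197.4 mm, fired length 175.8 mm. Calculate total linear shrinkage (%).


TS = (197.4 - 175.8) / 197.4 * 100 = 10.94%

10.94


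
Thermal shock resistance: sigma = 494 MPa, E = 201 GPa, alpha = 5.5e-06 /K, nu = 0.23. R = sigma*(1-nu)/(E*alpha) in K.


R = 494*(1-0.23)/(201*1000*5.5e-06) = 344 K

344


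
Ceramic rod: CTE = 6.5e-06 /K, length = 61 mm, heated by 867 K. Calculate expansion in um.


dL = 6.5e-06 * 61 * 867 * 1000 = 343.766 um

343.766


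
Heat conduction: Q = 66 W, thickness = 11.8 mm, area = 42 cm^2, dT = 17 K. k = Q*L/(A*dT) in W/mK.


k = 66*11.8/1000/(42/10000*17) = 10.91 W/mK

10.91


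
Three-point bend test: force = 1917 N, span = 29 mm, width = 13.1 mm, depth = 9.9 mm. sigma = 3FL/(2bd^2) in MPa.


sigma = 3*1917*29/(2*13.1*9.9^2) = 64.9 MPa

64.9


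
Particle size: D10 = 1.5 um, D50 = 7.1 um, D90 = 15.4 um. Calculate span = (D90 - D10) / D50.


Span = (15.4 - 1.5) / 7.1 = 13.9 / 7.1 = 1.958

1.958


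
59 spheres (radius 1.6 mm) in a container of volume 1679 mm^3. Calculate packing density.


V_sphere = 4/3*pi*1.6^3 = 17.1573 mm^3
Total V = 59*17.1573 = 1012.2807 mm^3
PD = 1012.2807 / 1679 = 0.603

0.603


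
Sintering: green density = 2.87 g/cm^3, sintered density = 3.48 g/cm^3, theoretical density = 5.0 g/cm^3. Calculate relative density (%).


Relative = 3.48 / 5.0 * 100 = 69.6%

69.6


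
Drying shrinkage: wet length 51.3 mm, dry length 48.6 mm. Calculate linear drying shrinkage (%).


DS = (51.3 - 48.6) / 51.3 * 100 = 5.26%

5.26


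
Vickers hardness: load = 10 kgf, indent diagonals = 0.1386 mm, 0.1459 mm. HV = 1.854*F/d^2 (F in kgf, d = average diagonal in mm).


d_avg = (0.1386+0.1459)/2 = 0.14225 mm
HV = 1.854*10/0.14225^2 = 916

916


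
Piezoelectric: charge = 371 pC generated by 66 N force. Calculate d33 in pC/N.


d33 = 371 / 66 = 5.6 pC/N

5.6


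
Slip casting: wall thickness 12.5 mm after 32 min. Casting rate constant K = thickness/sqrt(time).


K = 12.5 / sqrt(32) = 12.5 / 5.6569 = 2.21 mm/min^0.5

2.21


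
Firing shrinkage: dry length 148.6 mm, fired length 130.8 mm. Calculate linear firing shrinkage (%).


FS = (148.6 - 130.8) / 148.6 * 100 = 11.98%

11.98


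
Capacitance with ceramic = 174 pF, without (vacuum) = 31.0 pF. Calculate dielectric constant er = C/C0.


er = 174 / 31.0 = 5.61

5.61


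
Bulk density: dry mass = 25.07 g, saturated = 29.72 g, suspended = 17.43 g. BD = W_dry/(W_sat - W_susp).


BD = 25.07 / (29.72 - 17.43) = 25.07 / 12.29 = 2.04 g/cm^3

2.04


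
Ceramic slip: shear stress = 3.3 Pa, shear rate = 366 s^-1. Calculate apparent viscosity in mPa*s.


eta = tau/gamma * 1000 = 3.3/366 * 1000 = 9.0 mPa*s

9.0


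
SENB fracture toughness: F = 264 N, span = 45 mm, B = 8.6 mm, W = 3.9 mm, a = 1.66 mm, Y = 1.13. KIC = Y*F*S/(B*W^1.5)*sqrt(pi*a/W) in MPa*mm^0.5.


KIC = 1.13*264*45/(8.6*3.9^1.5)*sqrt(pi*1.66/3.9) = 234.37

234.37


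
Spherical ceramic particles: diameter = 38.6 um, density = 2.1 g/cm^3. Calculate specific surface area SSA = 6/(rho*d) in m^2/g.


SSA = 6 / (2.1 * 38.6) = 0.074 m^2/g

0.074


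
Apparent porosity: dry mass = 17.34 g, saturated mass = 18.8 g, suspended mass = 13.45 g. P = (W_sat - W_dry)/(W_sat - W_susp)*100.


P = (18.8 - 17.34) / (18.8 - 13.45) * 100 = 1.46 / 5.35 * 100 = 27.3%

27.3


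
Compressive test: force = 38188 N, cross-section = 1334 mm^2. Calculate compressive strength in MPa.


CS = 38188 / 1334 = 28.6 MPa

28.6


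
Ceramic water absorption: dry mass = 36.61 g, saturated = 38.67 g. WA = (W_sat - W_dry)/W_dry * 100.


WA = (38.67 - 36.61) / 36.61 * 100 = 5.63%

5.63


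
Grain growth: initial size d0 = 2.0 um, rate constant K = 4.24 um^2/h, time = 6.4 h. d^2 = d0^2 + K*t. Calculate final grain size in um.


d^2 = 2.0^2 + 4.24*6.4 = 31.136
d = sqrt(31.136) = 5.58 um

5.58


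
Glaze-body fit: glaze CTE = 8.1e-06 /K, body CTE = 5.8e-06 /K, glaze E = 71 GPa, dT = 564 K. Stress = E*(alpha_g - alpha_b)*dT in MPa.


Stress = 71*1000*(8.1e-06 - 5.8e-06)*564 = 92.1 MPa

92.1


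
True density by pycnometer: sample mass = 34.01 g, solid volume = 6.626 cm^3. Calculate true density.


TD = 34.01 / 6.626 = 5.133 g/cm^3

5.133


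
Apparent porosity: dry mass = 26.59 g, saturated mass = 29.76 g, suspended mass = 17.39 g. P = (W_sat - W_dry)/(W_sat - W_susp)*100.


P = (29.76 - 26.59) / (29.76 - 17.39) * 100 = 3.17 / 12.37 * 100 = 25.6%

25.6


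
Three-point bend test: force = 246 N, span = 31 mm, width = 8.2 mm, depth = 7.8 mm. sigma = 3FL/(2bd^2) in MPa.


sigma = 3*246*31/(2*8.2*7.8^2) = 22.9 MPa

22.9


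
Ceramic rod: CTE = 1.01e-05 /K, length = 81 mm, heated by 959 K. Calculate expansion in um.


dL = 1.01e-05 * 81 * 959 * 1000 = 784.558 um

784.558


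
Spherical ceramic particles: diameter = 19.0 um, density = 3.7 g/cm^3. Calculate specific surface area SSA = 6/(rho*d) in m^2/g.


SSA = 6 / (3.7 * 19.0) = 0.085 m^2/g

0.085


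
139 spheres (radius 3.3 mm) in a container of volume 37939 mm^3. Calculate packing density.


V_sphere = 4/3*pi*3.3^3 = 150.5326 mm^3
Total V = 139*150.5326 = 20924.0314 mm^3
PD = 20924.0314 / 37939 = 0.552

0.552


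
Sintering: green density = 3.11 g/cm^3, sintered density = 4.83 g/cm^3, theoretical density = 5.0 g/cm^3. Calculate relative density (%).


Relative = 4.83 / 5.0 * 100 = 96.6%

96.6


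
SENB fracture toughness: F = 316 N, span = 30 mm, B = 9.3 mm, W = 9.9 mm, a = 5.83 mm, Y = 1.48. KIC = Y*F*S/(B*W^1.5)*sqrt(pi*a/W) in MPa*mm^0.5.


KIC = 1.48*316*30/(9.3*9.9^1.5)*sqrt(pi*5.83/9.9) = 65.88

65.88


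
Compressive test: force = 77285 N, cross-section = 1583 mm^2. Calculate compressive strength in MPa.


CS = 77285 / 1583 = 48.8 MPa

48.8


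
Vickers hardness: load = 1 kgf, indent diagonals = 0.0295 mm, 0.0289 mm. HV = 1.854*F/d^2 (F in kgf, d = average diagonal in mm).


d_avg = (0.0295+0.0289)/2 = 0.0292 mm
HV = 1.854*1/0.0292^2 = 2174

2174


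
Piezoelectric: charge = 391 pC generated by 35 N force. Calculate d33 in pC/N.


d33 = 391 / 35 = 11.2 pC/N

11.2


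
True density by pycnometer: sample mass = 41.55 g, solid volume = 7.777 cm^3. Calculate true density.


TD = 41.55 / 7.777 = 5.343 g/cm^3

5.343


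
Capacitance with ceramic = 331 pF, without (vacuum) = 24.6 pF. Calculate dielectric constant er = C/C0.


er = 331 / 24.6 = 13.46

13.46


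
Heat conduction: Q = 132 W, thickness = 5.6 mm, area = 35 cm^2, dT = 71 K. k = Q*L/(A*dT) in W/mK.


k = 132*5.6/1000/(35/10000*71) = 2.97 W/mK

2.97


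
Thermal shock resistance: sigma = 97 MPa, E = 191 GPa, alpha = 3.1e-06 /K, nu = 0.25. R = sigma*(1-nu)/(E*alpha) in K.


R = 97*(1-0.25)/(191*1000*3.1e-06) = 123 K

123


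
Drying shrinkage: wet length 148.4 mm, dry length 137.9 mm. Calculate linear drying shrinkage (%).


DS = (148.4 - 137.9) / 148.4 * 100 = 7.08%

7.08


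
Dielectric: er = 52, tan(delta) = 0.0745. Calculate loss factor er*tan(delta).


Loss = 52 * 0.0745 = 3.874

3.874


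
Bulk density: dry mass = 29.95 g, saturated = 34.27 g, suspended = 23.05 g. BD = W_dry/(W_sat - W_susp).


BD = 29.95 / (34.27 - 23.05) = 29.95 / 11.22 = 2.669 g/cm^3

2.669


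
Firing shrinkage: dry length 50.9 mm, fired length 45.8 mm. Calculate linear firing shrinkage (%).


FS = (50.9 - 45.8) / 50.9 * 100 = 10.02%

10.02


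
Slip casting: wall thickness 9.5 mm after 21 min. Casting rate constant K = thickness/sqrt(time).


K = 9.5 / sqrt(21) = 9.5 / 4.5826 = 2.073 mm/min^0.5

2.073


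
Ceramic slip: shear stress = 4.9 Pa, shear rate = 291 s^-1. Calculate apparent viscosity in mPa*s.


eta = tau/gamma * 1000 = 4.9/291 * 1000 = 16.8 mPa*s

16.8


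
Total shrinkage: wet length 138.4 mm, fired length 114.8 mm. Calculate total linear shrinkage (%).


TS = (138.4 - 114.8) / 138.4 * 100 = 17.05%

17.05


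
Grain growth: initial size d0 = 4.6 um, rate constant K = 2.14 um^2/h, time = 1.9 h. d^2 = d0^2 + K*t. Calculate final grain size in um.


d^2 = 4.6^2 + 2.14*1.9 = 25.226
d = sqrt(25.226) = 5.02 um

5.02


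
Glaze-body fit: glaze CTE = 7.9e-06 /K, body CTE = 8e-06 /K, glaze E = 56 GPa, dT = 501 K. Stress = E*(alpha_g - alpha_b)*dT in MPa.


Stress = 56*1000*(7.9e-06 - 8e-06)*501 = -2.8 MPa

-2.8
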